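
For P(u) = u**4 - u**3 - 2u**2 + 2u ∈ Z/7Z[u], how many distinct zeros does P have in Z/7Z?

4

Evaluate at each of the 7 elements of Z/7Z:
P(0) = 0 → root; P(1) = 0 → root; P(2) = 4; P(3) = 0 → root; P(4) = 0 → root; P(5) = 5; P(6) = 5.
Roots: {0, 1, 3, 4}.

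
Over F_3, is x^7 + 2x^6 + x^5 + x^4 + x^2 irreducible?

Write P(x) = x^7 + 2x^6 + x^5 + x^4 + x^2.
Check for roots in F_3: P(0) = 0 → root; P(1) = 0 → root; P(2) = 2.
P(0) = 0, so (x) divides P(x); P is reducible.

No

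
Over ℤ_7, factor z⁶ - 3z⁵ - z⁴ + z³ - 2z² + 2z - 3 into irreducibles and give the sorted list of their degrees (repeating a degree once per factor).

1, 2, 3

Write f(z) = z⁶ - 3z⁵ - z⁴ + z³ - 2z² + 2z - 3.
Linear factors from roots: (z + 3).
Complete factorization: f(z) = (z + 3)·(z² + 2z - 2)·(z³ - z² - 3).
Factor degrees with multiplicity: 1 + 2 + 3 = 6.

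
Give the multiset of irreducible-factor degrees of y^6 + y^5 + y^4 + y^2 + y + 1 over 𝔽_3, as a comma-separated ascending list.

1, 1, 2, 2

Write g(y) = y^6 + y^5 + y^4 + y^2 + y + 1.
Roots in 𝔽_3: g(0) = 1; g(1) = 0 → root; g(2) = 2.
Linear factors from roots: (y - 1).
Complete factorization: g(y) = (y - 1)^2·(y^2 + y - 1)·(y^2 - y - 1).
Factor degrees with multiplicity: 1 + 1 + 2 + 2 = 6.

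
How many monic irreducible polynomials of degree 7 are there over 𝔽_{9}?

683280

By the necklace-counting formula, N_9(7) = (1/7) Σ_{d|7} μ(7/d)·9^d.
Divisors of 7: 1, 7; μ(7/d) for each: -1, 1.
Σ = − 9^1 + 9^7 = 4782960.
N = 4782960/7 = 683280.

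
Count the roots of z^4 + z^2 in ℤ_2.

2

Write h(z) = z^4 + z^2.
Evaluate at each of the 2 elements of ℤ_2:
h(0) = 0 → root; h(1) = 0 → root.
Roots: {0, 1}.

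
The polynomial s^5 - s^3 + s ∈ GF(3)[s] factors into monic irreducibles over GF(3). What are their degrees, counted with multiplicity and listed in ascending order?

Write f(s) = s^5 - s^3 + s.
Roots in GF(3): f(0) = 0 → root; f(1) = 1; f(2) = 2.
Linear factors from roots: (s).
Complete factorization: f(s) = (s)·(s^2 + 1)^2.
Factor degrees with multiplicity: 1 + 2 + 2 = 5.

1, 2, 2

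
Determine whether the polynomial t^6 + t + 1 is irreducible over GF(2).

Yes

Write g(t) = t^6 + t + 1.
Check for roots in GF(2): g(0) = 1; g(1) = 1.
No roots, so no linear factors.
Monic irreducibles of degree 2 over GF(2): t^2 + t + 1.
None of them divide g (all give nonzero remainder).
Monic irreducibles of degree 3 over GF(2): t^3 + t + 1, t^3 + t^2 + 1.
None of them divide g (all give nonzero remainder).
No irreducible factor of degree ≤ 3 exists, so g is irreducible over GF(2).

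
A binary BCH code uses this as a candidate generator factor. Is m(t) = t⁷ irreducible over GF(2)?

No

Check for roots in GF(2): m(0) = 0 → root; m(1) = 1.
m(0) = 0, so (t) divides m(t); m is reducible.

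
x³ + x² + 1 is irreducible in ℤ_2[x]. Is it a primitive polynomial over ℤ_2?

Yes

Write f(x) = x³ + x² + 1.
|GF(2^3)^×| = 2^3 − 1 = 7. Prime factorization: 7 = 7.
f is primitive ⇔ x has order 7 in GF(2)[x]/(f), i.e. x^(7/q) ≠ 1 for each prime q | 7.
x^(1) mod f = x.
None equal 1, so x has full order 7; f is primitive.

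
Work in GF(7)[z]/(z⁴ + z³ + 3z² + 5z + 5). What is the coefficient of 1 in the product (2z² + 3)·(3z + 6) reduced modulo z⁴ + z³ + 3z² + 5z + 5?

4

Multiply in GF(7)[z]: (2z² + 3)·(3z + 6) = 6z³ + 5z² + 2z + 4.
Reduced: 6z³ + 5z² + 2z + 4.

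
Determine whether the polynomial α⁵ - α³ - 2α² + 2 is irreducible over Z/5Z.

No

Write g(α) = α⁵ - α³ - 2α² + 2.
Check for roots in Z/5Z: g(0) = 2; g(1) = 0 → root; g(2) = 3; g(3) = 0 → root; g(4) = 0 → root.
g(1) = 0, so (α − 1) divides g(α); g is reducible.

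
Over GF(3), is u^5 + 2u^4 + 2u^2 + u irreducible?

No

Write m(u) = u^5 + 2u^4 + 2u^2 + u.
Check for roots in GF(3): m(0) = 0 → root; m(1) = 0 → root; m(2) = 2.
m(0) = 0, so (u) divides m(u); m is reducible.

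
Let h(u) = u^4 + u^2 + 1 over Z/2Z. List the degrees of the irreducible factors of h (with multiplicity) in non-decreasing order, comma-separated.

Roots in Z/2Z: h(0) = 1; h(1) = 1.
Complete factorization: h(u) = (u^2 + u + 1)^2.
Factor degrees with multiplicity: 2 + 2 = 4.

2, 2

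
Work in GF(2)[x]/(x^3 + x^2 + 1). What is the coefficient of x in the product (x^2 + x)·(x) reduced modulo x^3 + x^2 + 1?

0

Multiply in GF(2)[x]: (x^2 + x)·(x) = x^3 + x^2.
Reduce using x^3 ≡ x^2 + 1 (mod x^3 + x^2 + 1).
Reduced: 1.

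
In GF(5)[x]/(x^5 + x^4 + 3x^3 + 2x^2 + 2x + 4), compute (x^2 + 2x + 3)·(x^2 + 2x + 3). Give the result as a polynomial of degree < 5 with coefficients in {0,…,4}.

x^4 + 4x^3 + 2x + 4

Multiply in GF(5)[x]: (x^2 + 2x + 3)·(x^2 + 2x + 3) = x^4 + 4x^3 + 2x + 4.
Reduced: x^4 + 4x^3 + 2x + 4.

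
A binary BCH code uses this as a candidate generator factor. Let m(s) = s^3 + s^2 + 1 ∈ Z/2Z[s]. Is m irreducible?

Yes

Check for roots in Z/2Z: m(0) = 1; m(1) = 1.
No roots. A degree-3 polynomial over a field with no linear factor is irreducible.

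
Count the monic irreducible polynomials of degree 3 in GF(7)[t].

112

x^(7^3) − x is the product of all monic irreducibles of degree dividing 3; Möbius inversion gives N = (1/3) Σ μ(3/d)·7^d.
Divisors of 3: 1, 3; μ(3/d) for each: -1, 1.
Σ = − 7^1 + 7^3 = 336.
N = 336/3 = 112.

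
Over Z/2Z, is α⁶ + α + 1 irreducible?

Yes

Write f(α) = α⁶ + α + 1.
Check for roots in Z/2Z: f(0) = 1; f(1) = 1.
No roots, so no linear factors.
Monic irreducibles of degree 2 over GF(2): α² + α + 1.
None of them divide f (all give nonzero remainder).
Monic irreducibles of degree 3 over GF(2): α³ + α + 1, α³ + α² + 1.
None of them divide f (all give nonzero remainder).
No irreducible factor of degree ≤ 3 exists, so f is irreducible over GF(2).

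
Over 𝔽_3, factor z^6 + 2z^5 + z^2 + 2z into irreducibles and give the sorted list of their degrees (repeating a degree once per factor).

Write g(z) = z^6 + 2z^5 + z^2 + 2z.
Roots in 𝔽_3: g(0) = 0 → root; g(1) = 0 → root; g(2) = 1.
Linear factors from roots: (z), (z + 2).
Complete factorization: g(z) = (z)·(z + 2)·(z^2 + z + 2)·(z^2 + 2z + 2).
Factor degrees with multiplicity: 1 + 1 + 2 + 2 = 6.

1, 1, 2, 2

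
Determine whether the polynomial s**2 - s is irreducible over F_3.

No

Write h(s) = s**2 - s.
Check for roots in F_3: h(0) = 0 → root; h(1) = 0 → root; h(2) = 2.
h(0) = 0, so (s) divides h(s); h is reducible.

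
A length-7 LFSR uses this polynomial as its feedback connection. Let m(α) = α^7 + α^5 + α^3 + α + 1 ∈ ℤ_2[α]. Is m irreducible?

Yes

Check for roots in ℤ_2: m(0) = 1; m(1) = 1.
No roots, so no linear factors.
Monic irreducibles of degree 2 over GF(2): α^2 + α + 1.
None of them divide m (all give nonzero remainder).
Monic irreducibles of degree 3 over GF(2): α^3 + α + 1, α^3 + α^2 + 1.
None of them divide m (all give nonzero remainder).
No irreducible factor of degree ≤ 3 exists, so m is irreducible over GF(2).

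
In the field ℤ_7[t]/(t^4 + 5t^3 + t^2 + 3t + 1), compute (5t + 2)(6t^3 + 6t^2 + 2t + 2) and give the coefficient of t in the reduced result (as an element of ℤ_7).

Multiply in ℤ_7[t]: (5t + 2)·(6t^3 + 6t^2 + 2t + 2) = 2t^4 + t^2 + 4.
Reduce using t^4 ≡ 2t^3 + 6t^2 + 4t + 6 (mod t^4 + 5t^3 + t^2 + 3t + 1).
Reduced: 4t^3 + 6t^2 + t + 2.

1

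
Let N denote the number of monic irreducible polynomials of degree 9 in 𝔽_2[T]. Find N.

x^(2^9) − x is the product of all monic irreducibles of degree dividing 9; Möbius inversion gives N = (1/9) Σ μ(9/d)·2^d.
Divisors of 9: 1, 3, 9; μ(9/d) for each: 0, -1, 1.
Σ = − 2^3 + 2^9 = 504.
N = 504/9 = 56.

56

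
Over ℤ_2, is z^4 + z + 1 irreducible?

Write P(z) = z^4 + z + 1.
Check for roots in ℤ_2: P(0) = 1; P(1) = 1.
No roots, so no linear factors.
Monic irreducibles of degree 2 over GF(2): z^2 + z + 1.
None of them divide P (all give nonzero remainder).
No irreducible factor of degree ≤ 2 exists, so P is irreducible over GF(2).

Yes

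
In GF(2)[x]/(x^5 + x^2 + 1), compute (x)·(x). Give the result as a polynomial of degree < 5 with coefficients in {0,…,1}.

x^2

Multiply in GF(2)[x]: (x)·(x) = x^2.
Reduced: x^2.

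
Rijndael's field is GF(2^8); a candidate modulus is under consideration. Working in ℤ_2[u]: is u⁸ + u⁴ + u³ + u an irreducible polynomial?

Write f(u) = u⁸ + u⁴ + u³ + u.
Check for roots in ℤ_2: f(0) = 0 → root; f(1) = 0 → root.
f(0) = 0, so (u) divides f(u); f is reducible.

No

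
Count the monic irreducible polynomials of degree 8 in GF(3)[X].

810

x^(3^8) − x is the product of all monic irreducibles of degree dividing 8; Möbius inversion gives N = (1/8) Σ μ(8/d)·3^d.
Divisors of 8: 1, 2, 4, 8; μ(8/d) for each: 0, 0, -1, 1.
Σ = − 3^4 + 3^8 = 6480.
N = 6480/8 = 810.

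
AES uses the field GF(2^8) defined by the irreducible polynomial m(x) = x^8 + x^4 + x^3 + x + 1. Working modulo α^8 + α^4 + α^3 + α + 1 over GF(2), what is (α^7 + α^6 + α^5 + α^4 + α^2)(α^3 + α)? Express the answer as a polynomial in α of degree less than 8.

Multiply in GF(2)[α]: (α^7 + α^6 + α^5 + α^4 + α^2)·(α^3 + α) = α^10 + α^9 + α^6 + α^3.
Reduce using α^8 ≡ α^4 + α^3 + α + 1 (mod α^8 + α^4 + α^3 + α + 1).
Reduced: α^4 + α.

α^4 + α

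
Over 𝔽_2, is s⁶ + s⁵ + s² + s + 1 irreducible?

Yes

Write g(s) = s⁶ + s⁵ + s² + s + 1.
Check for roots in 𝔽_2: g(0) = 1; g(1) = 1.
No roots, so no linear factors.
Monic irreducibles of degree 2 over GF(2): s² + s + 1.
None of them divide g (all give nonzero remainder).
Monic irreducibles of degree 3 over GF(2): s³ + s + 1, s³ + s² + 1.
None of them divide g (all give nonzero remainder).
No irreducible factor of degree ≤ 3 exists, so g is irreducible over GF(2).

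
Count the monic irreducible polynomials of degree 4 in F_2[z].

By the necklace-counting formula, N_2(4) = (1/4) Σ_{d|4} μ(4/d)·2^d.
Divisors of 4: 1, 2, 4; μ(4/d) for each: 0, -1, 1.
Σ = − 2^2 + 2^4 = 12.
N = 12/4 = 3.

3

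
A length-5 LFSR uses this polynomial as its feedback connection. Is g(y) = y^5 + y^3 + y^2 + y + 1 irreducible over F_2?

Check for roots in F_2: g(0) = 1; g(1) = 1.
No roots, so no linear factors.
Monic irreducibles of degree 2 over GF(2): y^2 + y + 1.
None of them divide g (all give nonzero remainder).
No irreducible factor of degree ≤ 2 exists, so g is irreducible over GF(2).

Yes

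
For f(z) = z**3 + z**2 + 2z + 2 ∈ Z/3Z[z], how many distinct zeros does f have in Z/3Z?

Evaluate at each of the 3 elements of Z/3Z:
f(0) = 2; f(1) = 0 → root; f(2) = 0 → root.
Roots: {1, 2}.

2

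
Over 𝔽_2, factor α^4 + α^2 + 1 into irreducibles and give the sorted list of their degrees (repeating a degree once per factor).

Write g(α) = α^4 + α^2 + 1.
Roots in 𝔽_2: g(0) = 1; g(1) = 1.
Complete factorization: g(α) = (α^2 + α + 1)^2.
Factor degrees with multiplicity: 2 + 2 = 4.

2, 2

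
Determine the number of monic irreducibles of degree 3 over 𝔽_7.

By the necklace-counting formula, N_7(3) = (1/3) Σ_{d|3} μ(3/d)·7^d.
Divisors of 3: 1, 3; μ(3/d) for each: -1, 1.
Σ = − 7^1 + 7^3 = 336.
N = 336/3 = 112.

112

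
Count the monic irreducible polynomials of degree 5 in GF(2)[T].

6

x^(2^5) − x is the product of all monic irreducibles of degree dividing 5; Möbius inversion gives N = (1/5) Σ μ(5/d)·2^d.
Divisors of 5: 1, 5; μ(5/d) for each: -1, 1.
Σ = − 2^1 + 2^5 = 30.
N = 30/5 = 6.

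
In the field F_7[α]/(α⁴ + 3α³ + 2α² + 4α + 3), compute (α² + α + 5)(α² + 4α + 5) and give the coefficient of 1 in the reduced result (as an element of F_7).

1

Multiply in F_7[α]: (α² + α + 5)·(α² + 4α + 5) = α⁴ + 5α³ + 4α + 4.
Reduce using α⁴ ≡ 4α³ + 5α² + 3α + 4 (mod α⁴ + 3α³ + 2α² + 4α + 3).
Reduced: 2α³ + 5α² + 1.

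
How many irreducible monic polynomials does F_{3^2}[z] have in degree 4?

1620

The number of monic irreducibles of degree 4 over GF(9) is (1/4)·Σ_{d∣4} μ(4/d) 9^d.
Divisors of 4: 1, 2, 4; μ(4/d) for each: 0, -1, 1.
Σ = − 9^2 + 9^4 = 6480.
N = 6480/4 = 1620.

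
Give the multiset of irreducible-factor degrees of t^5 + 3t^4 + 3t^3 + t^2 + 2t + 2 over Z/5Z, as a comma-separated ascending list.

Write g(t) = t^5 + 3t^4 + 3t^3 + t^2 + 2t + 2.
Roots in Z/5Z: g(0) = 2; g(1) = 2; g(2) = 4; g(3) = 4; g(4) = 0 → root.
Linear factors from roots: (t + 1).
Complete factorization: g(t) = (t + 1)·(t^4 + 2t^3 + t^2 + 2).
Factor degrees with multiplicity: 1 + 4 = 5.

1, 4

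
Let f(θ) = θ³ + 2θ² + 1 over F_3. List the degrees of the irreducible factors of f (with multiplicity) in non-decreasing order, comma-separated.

Roots in F_3: f(0) = 1; f(1) = 1; f(2) = 2.
Complete factorization: f(θ) = (θ³ + 2θ² + 1).
Factor degrees with multiplicity: 3 = 3.

3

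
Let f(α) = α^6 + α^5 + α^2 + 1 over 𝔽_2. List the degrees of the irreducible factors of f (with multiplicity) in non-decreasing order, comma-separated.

1, 2, 3

Roots in 𝔽_2: f(0) = 1; f(1) = 0 → root.
Linear factors from roots: (α + 1).
Complete factorization: f(α) = (α + 1)·(α^2 + α + 1)·(α^3 + α^2 + 1).
Factor degrees with multiplicity: 1 + 2 + 3 = 6.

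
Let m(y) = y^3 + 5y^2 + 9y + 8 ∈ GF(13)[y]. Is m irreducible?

Yes

Check each element of GF(13) for a root: m(0)=8, m(1)=10, m(2)=2, m(3)=3, m(4)=6, m(5)=4, m(6)=3, m(7)=9, m(8)=2, m(9)=1, m(10)=12, m(11)=2, m(12)=3.
No roots. A degree-3 polynomial over a field with no linear factor is irreducible.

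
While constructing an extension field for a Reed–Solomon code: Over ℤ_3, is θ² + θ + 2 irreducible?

Write m(θ) = θ² + θ + 2.
Check for roots in ℤ_3: m(0) = 2; m(1) = 1; m(2) = 2.
No roots. A degree-2 polynomial over a field with no linear factor is irreducible.

Yes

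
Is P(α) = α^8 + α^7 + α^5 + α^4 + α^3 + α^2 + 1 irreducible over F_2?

Check for roots in F_2: P(0) = 1; P(1) = 1.
No roots, so no linear factors.
Monic irreducibles of degree 2 over GF(2): α^2 + α + 1.
None of them divide P (all give nonzero remainder).
Monic irreducibles of degree 3 over GF(2): α^3 + α + 1, α^3 + α^2 + 1.
None of them divide P (all give nonzero remainder).
Monic irreducibles of degree 4 over GF(2): α^4 + α + 1, α^4 + α^3 + 1, α^4 + α^3 + α^2 + α + 1.
None of them divide P (all give nonzero remainder).
No irreducible factor of degree ≤ 4 exists, so P is irreducible over GF(2).

Yes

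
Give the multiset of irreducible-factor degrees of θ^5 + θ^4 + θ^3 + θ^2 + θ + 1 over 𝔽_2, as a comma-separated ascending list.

Write g(θ) = θ^5 + θ^4 + θ^3 + θ^2 + θ + 1.
Roots in 𝔽_2: g(0) = 1; g(1) = 0 → root.
Linear factors from roots: (θ + 1).
Complete factorization: g(θ) = (θ + 1)·(θ^2 + θ + 1)^2.
Factor degrees with multiplicity: 1 + 2 + 2 = 5.

1, 2, 2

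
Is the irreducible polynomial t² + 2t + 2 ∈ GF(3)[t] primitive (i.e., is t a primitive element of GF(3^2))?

Write f(t) = t² + 2t + 2.
|GF(3^2)^×| = 3^2 − 1 = 8. Prime factorization: 8 = 2^3.
f is primitive ⇔ t has order 8 in GF(3)[t]/(f), i.e. t^(8/q) ≠ 1 for each prime q | 8.
t^(4) mod f = 2.
None equal 1, so t has full order 8; f is primitive.

Yes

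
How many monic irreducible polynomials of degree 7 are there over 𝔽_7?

117648

Gauss's count: N_{7}(7) = (1/7) Σ_{d|7} μ(7/d)·7^d.
Divisors of 7: 1, 7; μ(7/d) for each: -1, 1.
Σ = − 7^1 + 7^7 = 823536.
N = 823536/7 = 117648.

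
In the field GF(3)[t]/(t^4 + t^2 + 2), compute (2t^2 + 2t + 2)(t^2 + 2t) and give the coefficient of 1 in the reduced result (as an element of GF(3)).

2

Multiply in GF(3)[t]: (2t^2 + 2t + 2)·(t^2 + 2t) = 2t^4 + t.
Reduce using t^4 ≡ 2t^2 + 1 (mod t^4 + t^2 + 2).
Reduced: t^2 + t + 2.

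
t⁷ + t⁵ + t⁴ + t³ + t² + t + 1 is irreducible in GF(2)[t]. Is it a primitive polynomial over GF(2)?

Write f(t) = t⁷ + t⁵ + t⁴ + t³ + t² + t + 1.
|GF(2^7)^×| = 2^7 − 1 = 127. Prime factorization: 127 = 127.
f is primitive ⇔ t has order 127 in GF(2)[t]/(f), i.e. t^(127/q) ≠ 1 for each prime q | 127.
t^(1) mod f = t.
None equal 1, so t has full order 127; f is primitive.

Yes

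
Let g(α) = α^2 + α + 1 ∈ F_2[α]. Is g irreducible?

Yes

Check for roots in F_2: g(0) = 1; g(1) = 1.
No roots. A degree-2 polynomial over a field with no linear factor is irreducible.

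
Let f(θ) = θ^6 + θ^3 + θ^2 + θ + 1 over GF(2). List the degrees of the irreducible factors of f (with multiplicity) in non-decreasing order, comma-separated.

2, 4

Roots in GF(2): f(0) = 1; f(1) = 1.
Complete factorization: f(θ) = (θ^2 + θ + 1)·(θ^4 + θ^3 + 1).
Factor degrees with multiplicity: 2 + 4 = 6.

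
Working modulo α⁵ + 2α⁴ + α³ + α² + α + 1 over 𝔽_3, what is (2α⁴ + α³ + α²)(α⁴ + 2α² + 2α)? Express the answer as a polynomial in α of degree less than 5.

2α^3 + 2α^2 + 2α + 2

Multiply in 𝔽_3[α]: (2α⁴ + α³ + α²)·(α⁴ + 2α² + 2α) = 2α⁸ + α⁷ + 2α⁶ + α⁴ + 2α³.
Reduce using α⁵ ≡ α⁴ + 2α³ + 2α² + 2α + 2 (mod α⁵ + 2α⁴ + α³ + α² + α + 1).
Reduced: 2α³ + 2α² + 2α + 2.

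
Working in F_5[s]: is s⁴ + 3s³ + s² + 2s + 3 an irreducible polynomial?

Write g(s) = s⁴ + 3s³ + s² + 2s + 3.
Check for roots in F_5: g(0) = 3; g(1) = 0 → root; g(2) = 1; g(3) = 0 → root; g(4) = 0 → root.
g(1) = 0, so (s − 1) divides g(s); g is reducible.

No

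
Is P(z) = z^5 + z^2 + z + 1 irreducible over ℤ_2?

Check for roots in ℤ_2: P(0) = 1; P(1) = 0 → root.
P(1) = 0, so (z − 1) divides P(z); P is reducible.

No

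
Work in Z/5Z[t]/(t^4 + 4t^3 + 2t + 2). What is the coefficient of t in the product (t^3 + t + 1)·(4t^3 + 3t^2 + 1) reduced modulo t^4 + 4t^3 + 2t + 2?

0

Multiply in Z/5Z[t]: (t^3 + t + 1)·(4t^3 + 3t^2 + 1) = 4t^6 + 3t^5 + 4t^4 + 3t^3 + 3t^2 + t + 1.
Reduce using t^4 ≡ t^3 + 3t + 3 (mod t^4 + 4t^3 + 2t + 2).
Reduced: t^3 + t^2 + 4.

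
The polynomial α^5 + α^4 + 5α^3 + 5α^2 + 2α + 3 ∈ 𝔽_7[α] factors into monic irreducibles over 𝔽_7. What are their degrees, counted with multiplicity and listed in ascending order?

Write f(α) = α^5 + α^4 + 5α^3 + 5α^2 + 2α + 3.
Complete factorization: f(α) = (α^5 + α^4 + 5α^3 + 5α^2 + 2α + 3).
Factor degrees with multiplicity: 5 = 5.

5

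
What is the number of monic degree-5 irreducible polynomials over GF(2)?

6

By the necklace-counting formula, N_2(5) = (1/5) Σ_{d|5} μ(5/d)·2^d.
Divisors of 5: 1, 5; μ(5/d) for each: -1, 1.
Σ = − 2^1 + 2^5 = 30.
N = 30/5 = 6.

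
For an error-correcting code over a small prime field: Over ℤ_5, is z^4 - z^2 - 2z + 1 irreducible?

Yes

Write g(z) = z^4 - z^2 - 2z + 1.
Check for roots in ℤ_5: g(0) = 1; g(1) = 4; g(2) = 4; g(3) = 2; g(4) = 3.
No roots, so no linear factors.
Degree-2 irreducible divisors: test the 10 monic irreducibles of degree 2 over GF(5).
None of them divide g (all give nonzero remainder).
No irreducible factor of degree ≤ 2 exists, so g is irreducible over GF(5).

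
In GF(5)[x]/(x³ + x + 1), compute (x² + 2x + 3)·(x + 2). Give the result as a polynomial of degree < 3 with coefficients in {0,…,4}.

4x^2 + x

Multiply in GF(5)[x]: (x² + 2x + 3)·(x + 2) = x³ + 4x² + 2x + 1.
Reduce using x³ ≡ 4x + 4 (mod x³ + x + 1).
Reduced: 4x² + x.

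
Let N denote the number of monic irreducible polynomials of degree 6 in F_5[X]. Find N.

By the necklace-counting formula, N_5(6) = (1/6) Σ_{d|6} μ(6/d)·5^d.
Divisors of 6: 1, 2, 3, 6; μ(6/d) for each: 1, -1, -1, 1.
Σ = 5^1 − 5^2 − 5^3 + 5^6 = 15480.
N = 15480/6 = 2580.

2580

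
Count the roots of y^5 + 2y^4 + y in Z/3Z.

Write g(y) = y^5 + 2y^4 + y.
Evaluate at each of the 3 elements of Z/3Z:
g(0) = 0 → root; g(1) = 1; g(2) = 0 → root.
Roots: {0, 2}.

2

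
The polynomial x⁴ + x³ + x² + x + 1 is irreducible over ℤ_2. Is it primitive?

Write f(x) = x⁴ + x³ + x² + x + 1.
|GF(2^4)^×| = 2^4 − 1 = 15. Prime factorization: 15 = 3·5.
f is primitive ⇔ x has order 15 in GF(2)[x]/(f), i.e. x^(15/q) ≠ 1 for each prime q | 15.
x^(5) mod f = 1
x^(3) mod f = x³.
Since x^(5) = 1, the order of x divides 5 < 15; not primitive.

No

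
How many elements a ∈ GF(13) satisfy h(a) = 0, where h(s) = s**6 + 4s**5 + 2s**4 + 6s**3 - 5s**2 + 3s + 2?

Evaluate at each of the 13 elements of GF(13):
h(0) = 2; h(1) = 0 → root; h(2) = 0 → root; h(3) = 2; h(4) = 0 → root; h(5) = 0 → root; h(6) = 4; h(7) = 12; h(8) = 3; h(9) = 12; h(10) = 4; h(11) = 0 → root; h(12) = 0 → root.
Roots: {1, 2, 4, 5, 11, 12}.

6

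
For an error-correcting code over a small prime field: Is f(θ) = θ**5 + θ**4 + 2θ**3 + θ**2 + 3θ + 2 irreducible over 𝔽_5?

No

Check for roots in 𝔽_5: f(0) = 2; f(1) = 0 → root; f(2) = 1; f(3) = 3; f(4) = 3.
f(1) = 0, so (θ − 1) divides f(θ); f is reducible.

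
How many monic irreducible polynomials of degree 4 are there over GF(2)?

The number of monic irreducibles of degree 4 over GF(2) is (1/4)·Σ_{d∣4} μ(4/d) 2^d.
Divisors of 4: 1, 2, 4; μ(4/d) for each: 0, -1, 1.
Σ = − 2^2 + 2^4 = 12.
N = 12/4 = 3.

3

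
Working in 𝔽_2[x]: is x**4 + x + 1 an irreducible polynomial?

Yes

Write P(x) = x**4 + x + 1.
Check for roots in 𝔽_2: P(0) = 1; P(1) = 1.
No roots, so no linear factors.
Monic irreducibles of degree 2 over GF(2): x**2 + x + 1.
None of them divide P (all give nonzero remainder).
No irreducible factor of degree ≤ 2 exists, so P is irreducible over GF(2).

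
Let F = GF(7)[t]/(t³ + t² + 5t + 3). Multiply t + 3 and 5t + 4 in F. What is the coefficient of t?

Multiply in GF(7)[t]: (t + 3)·(5t + 4) = 5t² + 5t + 5.
Reduced: 5t² + 5t + 5.

5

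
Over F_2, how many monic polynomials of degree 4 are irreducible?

3

By the necklace-counting formula, N_2(4) = (1/4) Σ_{d|4} μ(4/d)·2^d.
Divisors of 4: 1, 2, 4; μ(4/d) for each: 0, -1, 1.
Σ = − 2^2 + 2^4 = 12.
N = 12/4 = 3.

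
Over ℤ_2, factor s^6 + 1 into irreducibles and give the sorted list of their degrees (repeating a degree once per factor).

Write g(s) = s^6 + 1.
Roots in ℤ_2: g(0) = 1; g(1) = 0 → root.
Linear factors from roots: (s + 1).
Complete factorization: g(s) = (s + 1)^2·(s^2 + s + 1)^2.
Factor degrees with multiplicity: 1 + 1 + 2 + 2 = 6.

1, 1, 2, 2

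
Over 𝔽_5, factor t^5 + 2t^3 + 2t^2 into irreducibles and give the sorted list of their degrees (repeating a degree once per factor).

Write g(t) = t^5 + 2t^3 + 2t^2.
Roots in 𝔽_5: g(0) = 0 → root; g(1) = 0 → root; g(2) = 1; g(3) = 0 → root; g(4) = 4.
Linear factors from roots: (t), (t - 1), (t + 2).
Complete factorization: g(t) = (t + 2)·(t)^2·(t - 1)^2.
Factor degrees with multiplicity: 1 + 1 + 1 + 1 + 1 = 5.

1, 1, 1, 1, 1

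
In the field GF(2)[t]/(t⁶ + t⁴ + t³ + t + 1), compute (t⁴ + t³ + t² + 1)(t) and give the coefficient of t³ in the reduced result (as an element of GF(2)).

Multiply in GF(2)[t]: (t⁴ + t³ + t² + 1)·(t) = t⁵ + t⁴ + t³ + t.
Reduced: t⁵ + t⁴ + t³ + t.

1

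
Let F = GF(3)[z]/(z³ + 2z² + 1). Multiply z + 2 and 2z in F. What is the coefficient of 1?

Multiply in GF(3)[z]: (z + 2)·(2z) = 2z² + z.
Reduced: 2z² + z.

0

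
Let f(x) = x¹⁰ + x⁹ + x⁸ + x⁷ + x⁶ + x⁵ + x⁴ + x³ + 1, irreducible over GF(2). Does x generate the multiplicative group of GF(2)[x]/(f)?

Yes

|GF(2^10)^×| = 2^10 − 1 = 1023. Prime factorization: 1023 = 3·11·31.
f is primitive ⇔ x has order 1023 in GF(2)[x]/(f), i.e. x^(1023/q) ≠ 1 for each prime q | 1023.
x^(341) mod f = x⁹ + x⁸ + x⁶ + x³ + x + 1.
x^(93) mod f = x⁹ + x⁷ + x⁵.
x^(33) mod f = x⁹ + x⁷ + x⁶ + x⁵ + x² + x + 1.
None equal 1, so x has full order 1023; f is primitive.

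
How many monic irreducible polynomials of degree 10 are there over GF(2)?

Gauss's count: N_{2}(10) = (1/10) Σ_{d|10} μ(10/d)·2^d.
Divisors of 10: 1, 2, 5, 10; μ(10/d) for each: 1, -1, -1, 1.
Σ = 2^1 − 2^2 − 2^5 + 2^10 = 990.
N = 990/10 = 99.

99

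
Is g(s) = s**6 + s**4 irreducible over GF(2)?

Check for roots in GF(2): g(0) = 0 → root; g(1) = 0 → root.
g(0) = 0, so (s) divides g(s); g is reducible.

No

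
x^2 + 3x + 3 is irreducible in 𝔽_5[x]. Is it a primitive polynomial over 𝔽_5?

Yes

Write f(x) = x^2 + 3x + 3.
|GF(5^2)^×| = 5^2 − 1 = 24. Prime factorization: 24 = 2^3·3.
f is primitive ⇔ x has order 24 in GF(5)[x]/(f), i.e. x^(24/q) ≠ 1 for each prime q | 24.
x^(12) mod f = 4.
x^(8) mod f = x + 1.
None equal 1, so x has full order 24; f is primitive.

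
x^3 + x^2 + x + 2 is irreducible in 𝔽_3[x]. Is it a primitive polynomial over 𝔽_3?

Write f(x) = x^3 + x^2 + x + 2.
|GF(3^3)^×| = 3^3 − 1 = 26. Prime factorization: 26 = 2·13.
f is primitive ⇔ x has order 26 in GF(3)[x]/(f), i.e. x^(26/q) ≠ 1 for each prime q | 26.
x^(13) mod f = 1
x^(2) mod f = x^2.
Since x^(13) = 1, the order of x divides 13 < 26; not primitive.

No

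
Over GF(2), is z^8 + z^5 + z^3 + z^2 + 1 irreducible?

Yes

Write m(z) = z^8 + z^5 + z^3 + z^2 + 1.
Check for roots in GF(2): m(0) = 1; m(1) = 1.
No roots, so no linear factors.
Monic irreducibles of degree 2 over GF(2): z^2 + z + 1.
None of them divide m (all give nonzero remainder).
Monic irreducibles of degree 3 over GF(2): z^3 + z + 1, z^3 + z^2 + 1.
None of them divide m (all give nonzero remainder).
Monic irreducibles of degree 4 over GF(2): z^4 + z + 1, z^4 + z^3 + 1, z^4 + z^3 + z^2 + z + 1.
None of them divide m (all give nonzero remainder).
No irreducible factor of degree ≤ 4 exists, so m is irreducible over GF(2).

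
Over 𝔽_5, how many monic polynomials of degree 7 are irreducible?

By the necklace-counting formula, N_5(7) = (1/7) Σ_{d|7} μ(7/d)·5^d.
Divisors of 7: 1, 7; μ(7/d) for each: -1, 1.
Σ = − 5^1 + 5^7 = 78120.
N = 78120/7 = 11160.

11160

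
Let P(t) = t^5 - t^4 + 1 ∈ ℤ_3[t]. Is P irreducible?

Yes

Check for roots in ℤ_3: P(0) = 1; P(1) = 1; P(2) = 2.
No roots, so no linear factors.
Monic irreducibles of degree 2 over GF(3): t^2 + 1, t^2 + t - 1, t^2 - t - 1.
None of them divide P (all give nonzero remainder).
No irreducible factor of degree ≤ 2 exists, so P is irreducible over GF(3).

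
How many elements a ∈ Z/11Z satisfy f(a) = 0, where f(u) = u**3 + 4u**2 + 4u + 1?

Evaluate at each of the 11 elements of Z/11Z:
f(0) = 1; f(1) = 10; f(2) = 0 → root; f(3) = 10; f(4) = 2; f(5) = 4; f(6) = 0 → root; f(7) = 7; f(8) = 9; f(9) = 1; f(10) = 0 → root.
Roots: {2, 6, 10}.

3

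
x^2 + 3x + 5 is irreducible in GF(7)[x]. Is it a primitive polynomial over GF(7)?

Write f(x) = x^2 + 3x + 5.
|GF(7^2)^×| = 7^2 − 1 = 48. Prime factorization: 48 = 2^4·3.
f is primitive ⇔ x has order 48 in GF(7)[x]/(f), i.e. x^(48/q) ≠ 1 for each prime q | 48.
x^(24) mod f = 6.
x^(16) mod f = 4.
None equal 1, so x has full order 48; f is primitive.

Yes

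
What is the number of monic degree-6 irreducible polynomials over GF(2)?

9

x^(2^6) − x is the product of all monic irreducibles of degree dividing 6; Möbius inversion gives N = (1/6) Σ μ(6/d)·2^d.
Divisors of 6: 1, 2, 3, 6; μ(6/d) for each: 1, -1, -1, 1.
Σ = 2^1 − 2^2 − 2^3 + 2^6 = 54.
N = 54/6 = 9.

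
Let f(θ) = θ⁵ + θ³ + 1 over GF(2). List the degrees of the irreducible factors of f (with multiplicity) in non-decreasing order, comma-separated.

5

Roots in GF(2): f(0) = 1; f(1) = 1.
Complete factorization: f(θ) = (θ⁵ + θ³ + 1).
Factor degrees with multiplicity: 5 = 5.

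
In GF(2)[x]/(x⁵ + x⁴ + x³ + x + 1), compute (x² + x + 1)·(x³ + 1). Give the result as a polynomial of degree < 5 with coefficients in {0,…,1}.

Multiply in GF(2)[x]: (x² + x + 1)·(x³ + 1) = x⁵ + x⁴ + x³ + x² + x + 1.
Reduce using x⁵ ≡ x⁴ + x³ + x + 1 (mod x⁵ + x⁴ + x³ + x + 1).
Reduced: x².

x^2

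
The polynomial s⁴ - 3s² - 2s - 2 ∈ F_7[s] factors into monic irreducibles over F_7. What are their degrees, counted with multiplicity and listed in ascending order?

Write f(s) = s⁴ - 3s² - 2s - 2.
Complete factorization: f(s) = (s² + 3s + 1)·(s² - 3s - 2).
Factor degrees with multiplicity: 2 + 2 = 4.

2, 2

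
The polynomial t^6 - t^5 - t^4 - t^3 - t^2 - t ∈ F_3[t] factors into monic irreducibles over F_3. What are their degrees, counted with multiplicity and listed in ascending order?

1, 2, 3

Write h(t) = t^6 - t^5 - t^4 - t^3 - t^2 - t.
Roots in F_3: h(0) = 0 → root; h(1) = 2; h(2) = 2.
Linear factors from roots: (t).
Complete factorization: h(t) = (t)·(t^2 + t - 1)·(t^3 + t^2 - t + 1).
Factor degrees with multiplicity: 1 + 2 + 3 = 6.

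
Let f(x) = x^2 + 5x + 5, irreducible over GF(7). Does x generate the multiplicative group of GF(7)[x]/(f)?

Yes

|GF(7^2)^×| = 7^2 − 1 = 48. Prime factorization: 48 = 2^4·3.
f is primitive ⇔ x has order 48 in GF(7)[x]/(f), i.e. x^(48/q) ≠ 1 for each prime q | 48.
x^(24) mod f = 6.
x^(16) mod f = 4.
None equal 1, so x has full order 48; f is primitive.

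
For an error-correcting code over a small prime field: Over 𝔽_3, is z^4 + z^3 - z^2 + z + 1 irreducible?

Write g(z) = z^4 + z^3 - z^2 + z + 1.
Check for roots in 𝔽_3: g(0) = 1; g(1) = 0 → root; g(2) = 2.
g(1) = 0, so (z − 1) divides g(z); g is reducible.

No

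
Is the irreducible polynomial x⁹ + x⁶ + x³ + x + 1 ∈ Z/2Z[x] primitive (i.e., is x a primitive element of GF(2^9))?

Write f(x) = x⁹ + x⁶ + x³ + x + 1.
|GF(2^9)^×| = 2^9 − 1 = 511. Prime factorization: 511 = 7·73.
f is primitive ⇔ x has order 511 in GF(2)[x]/(f), i.e. x^(511/q) ≠ 1 for each prime q | 511.
x^(73) mod f = 1
x^(7) mod f = x⁷.
Since x^(73) = 1, the order of x divides 73 < 511; not primitive.

No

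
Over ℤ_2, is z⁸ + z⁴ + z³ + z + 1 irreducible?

Write P(z) = z⁸ + z⁴ + z³ + z + 1.
Check for roots in ℤ_2: P(0) = 1; P(1) = 1.
No roots, so no linear factors.
Monic irreducibles of degree 2 over GF(2): z² + z + 1.
None of them divide P (all give nonzero remainder).
Monic irreducibles of degree 3 over GF(2): z³ + z + 1, z³ + z² + 1.
None of them divide P (all give nonzero remainder).
Monic irreducibles of degree 4 over GF(2): z⁴ + z + 1, z⁴ + z³ + 1, z⁴ + z³ + z² + z + 1.
None of them divide P (all give nonzero remainder).
No irreducible factor of degree ≤ 4 exists, so P is irreducible over GF(2).

Yes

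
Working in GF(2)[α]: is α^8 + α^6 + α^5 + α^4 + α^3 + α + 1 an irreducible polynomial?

Yes

Write h(α) = α^8 + α^6 + α^5 + α^4 + α^3 + α + 1.
Check for roots in GF(2): h(0) = 1; h(1) = 1.
No roots, so no linear factors.
Monic irreducibles of degree 2 over GF(2): α^2 + α + 1.
None of them divide h (all give nonzero remainder).
Monic irreducibles of degree 3 over GF(2): α^3 + α + 1, α^3 + α^2 + 1.
None of them divide h (all give nonzero remainder).
Monic irreducibles of degree 4 over GF(2): α^4 + α + 1, α^4 + α^3 + 1, α^4 + α^3 + α^2 + α + 1.
None of them divide h (all give nonzero remainder).
No irreducible factor of degree ≤ 4 exists, so h is irreducible over GF(2).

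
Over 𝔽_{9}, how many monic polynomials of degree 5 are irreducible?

11808

x^(9^5) − x is the product of all monic irreducibles of degree dividing 5; Möbius inversion gives N = (1/5) Σ μ(5/d)·9^d.
Divisors of 5: 1, 5; μ(5/d) for each: -1, 1.
Σ = − 9^1 + 9^5 = 59040.
N = 59040/5 = 11808.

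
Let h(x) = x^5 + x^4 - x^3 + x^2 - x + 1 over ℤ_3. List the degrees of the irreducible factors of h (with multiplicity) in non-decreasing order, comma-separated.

2, 3

Roots in ℤ_3: h(0) = 1; h(1) = 2; h(2) = 1.
Complete factorization: h(x) = (x^2 - x - 1)·(x^3 - x^2 - x - 1).
Factor degrees with multiplicity: 2 + 3 = 5.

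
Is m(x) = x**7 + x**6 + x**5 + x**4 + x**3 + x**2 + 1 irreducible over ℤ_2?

Check for roots in ℤ_2: m(0) = 1; m(1) = 1.
No roots, so no linear factors.
Monic irreducibles of degree 2 over GF(2): x**2 + x + 1.
None of them divide m (all give nonzero remainder).
Monic irreducibles of degree 3 over GF(2): x**3 + x + 1, x**3 + x**2 + 1.
None of them divide m (all give nonzero remainder).
No irreducible factor of degree ≤ 3 exists, so m is irreducible over GF(2).

Yes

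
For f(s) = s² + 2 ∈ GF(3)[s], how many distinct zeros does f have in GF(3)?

2

Evaluate at each of the 3 elements of GF(3):
f(0) = 2; f(1) = 0 → root; f(2) = 0 → root.
Roots: {1, 2}.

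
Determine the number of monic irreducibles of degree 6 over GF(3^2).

x^(9^6) − x is the product of all monic irreducibles of degree dividing 6; Möbius inversion gives N = (1/6) Σ μ(6/d)·9^d.
Divisors of 6: 1, 2, 3, 6; μ(6/d) for each: 1, -1, -1, 1.
Σ = 9^1 − 9^2 − 9^3 + 9^6 = 530640.
N = 530640/6 = 88440.

88440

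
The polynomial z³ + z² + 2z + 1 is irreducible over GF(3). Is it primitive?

Yes

Write f(z) = z³ + z² + 2z + 1.
|GF(3^3)^×| = 3^3 − 1 = 26. Prime factorization: 26 = 2·13.
f is primitive ⇔ z has order 26 in GF(3)[z]/(f), i.e. z^(26/q) ≠ 1 for each prime q | 26.
z^(13) mod f = 2.
z^(2) mod f = z².
None equal 1, so z has full order 26; f is primitive.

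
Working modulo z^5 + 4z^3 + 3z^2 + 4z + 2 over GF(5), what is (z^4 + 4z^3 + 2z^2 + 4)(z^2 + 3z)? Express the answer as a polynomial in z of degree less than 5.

4z^2 + 2z + 1

Multiply in GF(5)[z]: (z^4 + 4z^3 + 2z^2 + 4)·(z^2 + 3z) = z^6 + 2z^5 + 4z^4 + z^3 + 4z^2 + 2z.
Reduce using z^5 ≡ z^3 + 2z^2 + z + 3 (mod z^5 + 4z^3 + 3z^2 + 4z + 2).
Reduced: 4z^2 + 2z + 1.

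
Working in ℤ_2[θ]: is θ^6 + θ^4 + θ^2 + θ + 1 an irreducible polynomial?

Yes

Write P(θ) = θ^6 + θ^4 + θ^2 + θ + 1.
Check for roots in ℤ_2: P(0) = 1; P(1) = 1.
No roots, so no linear factors.
Monic irreducibles of degree 2 over GF(2): θ^2 + θ + 1.
None of them divide P (all give nonzero remainder).
Monic irreducibles of degree 3 over GF(2): θ^3 + θ + 1, θ^3 + θ^2 + 1.
None of them divide P (all give nonzero remainder).
No irreducible factor of degree ≤ 3 exists, so P is irreducible over GF(2).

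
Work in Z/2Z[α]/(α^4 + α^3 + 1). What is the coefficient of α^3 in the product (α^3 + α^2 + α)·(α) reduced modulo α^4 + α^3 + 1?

0

Multiply in Z/2Z[α]: (α^3 + α^2 + α)·(α) = α^4 + α^3 + α^2.
Reduce using α^4 ≡ α^3 + 1 (mod α^4 + α^3 + 1).
Reduced: α^2 + 1.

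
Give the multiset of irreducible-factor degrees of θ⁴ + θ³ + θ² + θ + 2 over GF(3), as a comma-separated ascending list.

Write h(θ) = θ⁴ + θ³ + θ² + θ + 2.
Roots in GF(3): h(0) = 2; h(1) = 0 → root; h(2) = 2.
Linear factors from roots: (θ + 2).
Complete factorization: h(θ) = (θ + 2)·(θ³ + 2θ² + 1).
Factor degrees with multiplicity: 1 + 3 = 4.

1, 3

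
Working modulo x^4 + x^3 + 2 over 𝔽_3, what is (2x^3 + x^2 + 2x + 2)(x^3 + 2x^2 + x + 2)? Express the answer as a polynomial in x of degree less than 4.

Multiply in 𝔽_3[x]: (2x^3 + x^2 + 2x + 2)·(x^3 + 2x^2 + x + 2) = 2x^6 + 2x^5 + 2x^3 + 2x^2 + 1.
Reduce using x^4 ≡ 2x^3 + 1 (mod x^4 + x^3 + 2).
Reduced: 2x^3 + x^2 + 1.

2x^3 + x^2 + 1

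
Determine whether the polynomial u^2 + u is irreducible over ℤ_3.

Write m(u) = u^2 + u.
Check for roots in ℤ_3: m(0) = 0 → root; m(1) = 2; m(2) = 0 → root.
m(0) = 0, so (u) divides m(u); m is reducible.

No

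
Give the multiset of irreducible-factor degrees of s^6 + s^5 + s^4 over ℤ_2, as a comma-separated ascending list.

Write h(s) = s^6 + s^5 + s^4.
Roots in ℤ_2: h(0) = 0 → root; h(1) = 1.
Linear factors from roots: (s).
Complete factorization: h(s) = (s)^4·(s^2 + s + 1).
Factor degrees with multiplicity: 1 + 1 + 1 + 1 + 2 = 6.

1, 1, 1, 1, 2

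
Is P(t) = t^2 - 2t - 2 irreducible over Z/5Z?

Check for roots in Z/5Z: P(0) = 3; P(1) = 2; P(2) = 3; P(3) = 1; P(4) = 1.
No roots. A degree-2 polynomial over a field with no linear factor is irreducible.

Yes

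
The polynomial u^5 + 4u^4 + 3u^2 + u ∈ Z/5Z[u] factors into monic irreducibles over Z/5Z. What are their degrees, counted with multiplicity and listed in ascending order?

Write g(u) = u^5 + 4u^4 + 3u^2 + u.
Roots in Z/5Z: g(0) = 0 → root; g(1) = 4; g(2) = 0 → root; g(3) = 2; g(4) = 0 → root.
Linear factors from roots: (u), (u + 3), (u + 1).
Complete factorization: g(u) = (u)·(u + 1)·(u + 3)·(u^2 + 2).
Factor degrees with multiplicity: 1 + 1 + 1 + 2 = 5.

1, 1, 1, 2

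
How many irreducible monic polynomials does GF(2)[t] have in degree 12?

335

By the necklace-counting formula, N_2(12) = (1/12) Σ_{d|12} μ(12/d)·2^d.
Divisors of 12: 1, 2, 3, 4, 6, 12; μ(12/d) for each: 0, 1, 0, -1, -1, 1.
Σ = 2^2 − 2^4 − 2^6 + 2^12 = 4020.
N = 4020/12 = 335.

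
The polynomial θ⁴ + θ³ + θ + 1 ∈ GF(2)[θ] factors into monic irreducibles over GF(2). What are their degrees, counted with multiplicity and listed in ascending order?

Write g(θ) = θ⁴ + θ³ + θ + 1.
Roots in GF(2): g(0) = 1; g(1) = 0 → root.
Linear factors from roots: (θ + 1).
Complete factorization: g(θ) = (θ + 1)^2·(θ² + θ + 1).
Factor degrees with multiplicity: 1 + 1 + 2 = 4.

1, 1, 2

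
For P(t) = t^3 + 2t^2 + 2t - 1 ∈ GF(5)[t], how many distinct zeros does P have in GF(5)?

1

Evaluate at each of the 5 elements of GF(5):
P(0) = 4; P(1) = 4; P(2) = 4; P(3) = 0 → root; P(4) = 3.
Roots: {3}.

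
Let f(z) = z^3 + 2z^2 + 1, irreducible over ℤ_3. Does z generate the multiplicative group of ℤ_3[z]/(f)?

|GF(3^3)^×| = 3^3 − 1 = 26. Prime factorization: 26 = 2·13.
f is primitive ⇔ z has order 26 in GF(3)[z]/(f), i.e. z^(26/q) ≠ 1 for each prime q | 26.
z^(13) mod f = 2.
z^(2) mod f = z^2.
None equal 1, so z has full order 26; f is primitive.

Yes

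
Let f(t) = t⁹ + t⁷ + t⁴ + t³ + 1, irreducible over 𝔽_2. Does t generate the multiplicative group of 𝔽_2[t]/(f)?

No

|GF(2^9)^×| = 2^9 − 1 = 511. Prime factorization: 511 = 7·73.
f is primitive ⇔ t has order 511 in GF(2)[t]/(f), i.e. t^(511/q) ≠ 1 for each prime q | 511.
t^(73) mod f = 1
t^(7) mod f = t⁷.
Since t^(73) = 1, the order of t divides 73 < 511; not primitive.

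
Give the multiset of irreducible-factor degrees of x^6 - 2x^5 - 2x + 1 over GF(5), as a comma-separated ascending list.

Write f(x) = x^6 - 2x^5 - 2x + 1.
Roots in GF(5): f(0) = 1; f(1) = 3; f(2) = 2; f(3) = 3; f(4) = 1.
Complete factorization: f(x) = (x^2 + x + 2)·(x^2 - 2x - 2)·(x^2 - x + 1).
Factor degrees with multiplicity: 2 + 2 + 2 = 6.

2, 2, 2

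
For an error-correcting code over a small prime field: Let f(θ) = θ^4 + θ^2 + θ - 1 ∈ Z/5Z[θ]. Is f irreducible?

Check for roots in Z/5Z: f(0) = 4; f(1) = 2; f(2) = 1; f(3) = 2; f(4) = 0 → root.
f(4) = 0, so (θ − 4) divides f(θ); f is reducible.

No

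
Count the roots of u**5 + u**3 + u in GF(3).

3

Write f(u) = u**5 + u**3 + u.
Evaluate at each of the 3 elements of GF(3):
f(0) = 0 → root; f(1) = 0 → root; f(2) = 0 → root.
Roots: {0, 1, 2}.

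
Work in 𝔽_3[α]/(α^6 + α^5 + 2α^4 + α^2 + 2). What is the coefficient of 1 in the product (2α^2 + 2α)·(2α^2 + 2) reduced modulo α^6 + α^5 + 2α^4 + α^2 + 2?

Multiply in 𝔽_3[α]: (2α^2 + 2α)·(2α^2 + 2) = α^4 + α^3 + α^2 + α.
Reduced: α^4 + α^3 + α^2 + α.

0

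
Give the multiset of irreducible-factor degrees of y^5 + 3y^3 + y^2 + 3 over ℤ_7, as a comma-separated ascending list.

Write g(y) = y^5 + 3y^3 + y^2 + 3.
Linear factors from roots: (y - 2), (y - 3), (y + 2), (y + 1).
Complete factorization: g(y) = (y + 1)·(y - 3)·(y - 2)·(y + 2)^2.
Factor degrees with multiplicity: 1 + 1 + 1 + 1 + 1 = 5.

1, 1, 1, 1, 1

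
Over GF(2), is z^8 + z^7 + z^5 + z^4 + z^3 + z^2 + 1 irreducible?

Yes

Write P(z) = z^8 + z^7 + z^5 + z^4 + z^3 + z^2 + 1.
Check for roots in GF(2): P(0) = 1; P(1) = 1.
No roots, so no linear factors.
Monic irreducibles of degree 2 over GF(2): z^2 + z + 1.
None of them divide P (all give nonzero remainder).
Monic irreducibles of degree 3 over GF(2): z^3 + z + 1, z^3 + z^2 + 1.
None of them divide P (all give nonzero remainder).
Monic irreducibles of degree 4 over GF(2): z^4 + z + 1, z^4 + z^3 + 1, z^4 + z^3 + z^2 + z + 1.
None of them divide P (all give nonzero remainder).
No irreducible factor of degree ≤ 4 exists, so P is irreducible over GF(2).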